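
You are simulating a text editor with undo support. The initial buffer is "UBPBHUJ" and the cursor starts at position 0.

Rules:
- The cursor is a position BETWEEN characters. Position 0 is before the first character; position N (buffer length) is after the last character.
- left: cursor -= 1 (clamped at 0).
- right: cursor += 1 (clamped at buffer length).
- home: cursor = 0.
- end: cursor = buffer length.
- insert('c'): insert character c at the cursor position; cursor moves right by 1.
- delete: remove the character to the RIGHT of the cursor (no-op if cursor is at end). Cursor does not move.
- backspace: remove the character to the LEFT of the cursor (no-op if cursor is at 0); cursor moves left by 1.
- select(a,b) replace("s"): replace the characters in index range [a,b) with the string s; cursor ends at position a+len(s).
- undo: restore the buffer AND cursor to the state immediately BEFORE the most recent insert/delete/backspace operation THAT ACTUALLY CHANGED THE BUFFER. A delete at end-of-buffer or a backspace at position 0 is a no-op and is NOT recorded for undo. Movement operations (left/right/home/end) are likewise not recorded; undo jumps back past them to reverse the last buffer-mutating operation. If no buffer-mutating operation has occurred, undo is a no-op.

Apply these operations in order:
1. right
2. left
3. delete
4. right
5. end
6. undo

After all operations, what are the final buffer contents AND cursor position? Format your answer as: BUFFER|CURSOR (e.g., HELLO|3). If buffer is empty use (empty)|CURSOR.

Answer: UBPBHUJ|0

Derivation:
After op 1 (right): buf='UBPBHUJ' cursor=1
After op 2 (left): buf='UBPBHUJ' cursor=0
After op 3 (delete): buf='BPBHUJ' cursor=0
After op 4 (right): buf='BPBHUJ' cursor=1
After op 5 (end): buf='BPBHUJ' cursor=6
After op 6 (undo): buf='UBPBHUJ' cursor=0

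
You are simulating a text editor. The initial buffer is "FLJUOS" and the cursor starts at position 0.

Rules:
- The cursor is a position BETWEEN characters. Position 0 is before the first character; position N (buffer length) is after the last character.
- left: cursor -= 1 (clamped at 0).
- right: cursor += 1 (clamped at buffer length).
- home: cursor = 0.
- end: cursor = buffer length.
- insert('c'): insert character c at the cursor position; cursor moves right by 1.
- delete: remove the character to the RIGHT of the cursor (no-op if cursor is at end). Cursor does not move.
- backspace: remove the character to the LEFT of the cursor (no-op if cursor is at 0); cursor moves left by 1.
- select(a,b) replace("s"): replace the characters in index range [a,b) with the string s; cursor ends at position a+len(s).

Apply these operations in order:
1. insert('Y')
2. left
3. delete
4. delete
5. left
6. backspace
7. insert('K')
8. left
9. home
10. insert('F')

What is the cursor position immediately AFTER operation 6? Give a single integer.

Answer: 0

Derivation:
After op 1 (insert('Y')): buf='YFLJUOS' cursor=1
After op 2 (left): buf='YFLJUOS' cursor=0
After op 3 (delete): buf='FLJUOS' cursor=0
After op 4 (delete): buf='LJUOS' cursor=0
After op 5 (left): buf='LJUOS' cursor=0
After op 6 (backspace): buf='LJUOS' cursor=0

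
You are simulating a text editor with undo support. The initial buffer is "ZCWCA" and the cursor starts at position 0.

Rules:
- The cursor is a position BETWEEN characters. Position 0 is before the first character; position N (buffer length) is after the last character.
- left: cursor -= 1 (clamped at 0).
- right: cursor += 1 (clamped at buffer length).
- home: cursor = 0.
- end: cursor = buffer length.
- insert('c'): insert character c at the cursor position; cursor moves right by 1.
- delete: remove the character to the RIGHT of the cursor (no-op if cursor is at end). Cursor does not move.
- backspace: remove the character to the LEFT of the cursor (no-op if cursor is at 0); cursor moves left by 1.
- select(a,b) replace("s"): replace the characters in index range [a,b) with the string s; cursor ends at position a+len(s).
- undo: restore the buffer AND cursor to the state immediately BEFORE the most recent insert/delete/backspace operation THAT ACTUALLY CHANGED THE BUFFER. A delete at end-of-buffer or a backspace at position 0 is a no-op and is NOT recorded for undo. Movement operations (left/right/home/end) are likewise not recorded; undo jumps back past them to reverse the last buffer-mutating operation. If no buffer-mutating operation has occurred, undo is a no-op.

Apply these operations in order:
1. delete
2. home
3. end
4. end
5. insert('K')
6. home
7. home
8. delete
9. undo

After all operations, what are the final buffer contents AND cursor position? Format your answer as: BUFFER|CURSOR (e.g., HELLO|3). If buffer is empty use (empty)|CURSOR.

Answer: CWCAK|0

Derivation:
After op 1 (delete): buf='CWCA' cursor=0
After op 2 (home): buf='CWCA' cursor=0
After op 3 (end): buf='CWCA' cursor=4
After op 4 (end): buf='CWCA' cursor=4
After op 5 (insert('K')): buf='CWCAK' cursor=5
After op 6 (home): buf='CWCAK' cursor=0
After op 7 (home): buf='CWCAK' cursor=0
After op 8 (delete): buf='WCAK' cursor=0
After op 9 (undo): buf='CWCAK' cursor=0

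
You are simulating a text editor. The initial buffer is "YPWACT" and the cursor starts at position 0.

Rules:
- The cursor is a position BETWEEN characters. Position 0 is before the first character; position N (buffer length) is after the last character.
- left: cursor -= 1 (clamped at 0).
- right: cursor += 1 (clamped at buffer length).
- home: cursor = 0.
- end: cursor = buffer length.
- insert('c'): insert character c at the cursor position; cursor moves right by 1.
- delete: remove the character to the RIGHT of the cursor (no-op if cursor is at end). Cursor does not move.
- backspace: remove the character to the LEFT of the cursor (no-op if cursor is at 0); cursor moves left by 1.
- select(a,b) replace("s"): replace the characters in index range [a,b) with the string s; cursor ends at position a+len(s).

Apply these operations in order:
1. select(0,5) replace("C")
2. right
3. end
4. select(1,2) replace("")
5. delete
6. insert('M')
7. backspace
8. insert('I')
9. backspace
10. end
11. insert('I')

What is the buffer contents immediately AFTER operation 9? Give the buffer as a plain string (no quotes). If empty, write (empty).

Answer: C

Derivation:
After op 1 (select(0,5) replace("C")): buf='CT' cursor=1
After op 2 (right): buf='CT' cursor=2
After op 3 (end): buf='CT' cursor=2
After op 4 (select(1,2) replace("")): buf='C' cursor=1
After op 5 (delete): buf='C' cursor=1
After op 6 (insert('M')): buf='CM' cursor=2
After op 7 (backspace): buf='C' cursor=1
After op 8 (insert('I')): buf='CI' cursor=2
After op 9 (backspace): buf='C' cursor=1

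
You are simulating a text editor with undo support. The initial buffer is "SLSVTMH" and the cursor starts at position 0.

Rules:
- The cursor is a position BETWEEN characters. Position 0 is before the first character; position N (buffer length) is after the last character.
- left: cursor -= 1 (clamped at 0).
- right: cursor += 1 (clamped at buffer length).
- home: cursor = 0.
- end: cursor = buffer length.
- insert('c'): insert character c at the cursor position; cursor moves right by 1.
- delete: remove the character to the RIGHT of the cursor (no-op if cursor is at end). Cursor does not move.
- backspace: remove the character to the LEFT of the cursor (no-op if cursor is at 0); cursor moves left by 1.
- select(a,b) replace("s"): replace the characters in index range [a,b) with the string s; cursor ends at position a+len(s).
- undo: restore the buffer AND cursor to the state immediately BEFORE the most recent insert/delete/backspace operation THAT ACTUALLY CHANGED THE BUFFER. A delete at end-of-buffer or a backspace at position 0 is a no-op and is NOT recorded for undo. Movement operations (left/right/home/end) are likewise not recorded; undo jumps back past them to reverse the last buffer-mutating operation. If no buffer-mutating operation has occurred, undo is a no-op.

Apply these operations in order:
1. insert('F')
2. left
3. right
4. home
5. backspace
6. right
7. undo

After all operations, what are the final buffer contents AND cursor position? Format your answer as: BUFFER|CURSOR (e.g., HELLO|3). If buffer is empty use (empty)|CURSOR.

After op 1 (insert('F')): buf='FSLSVTMH' cursor=1
After op 2 (left): buf='FSLSVTMH' cursor=0
After op 3 (right): buf='FSLSVTMH' cursor=1
After op 4 (home): buf='FSLSVTMH' cursor=0
After op 5 (backspace): buf='FSLSVTMH' cursor=0
After op 6 (right): buf='FSLSVTMH' cursor=1
After op 7 (undo): buf='SLSVTMH' cursor=0

Answer: SLSVTMH|0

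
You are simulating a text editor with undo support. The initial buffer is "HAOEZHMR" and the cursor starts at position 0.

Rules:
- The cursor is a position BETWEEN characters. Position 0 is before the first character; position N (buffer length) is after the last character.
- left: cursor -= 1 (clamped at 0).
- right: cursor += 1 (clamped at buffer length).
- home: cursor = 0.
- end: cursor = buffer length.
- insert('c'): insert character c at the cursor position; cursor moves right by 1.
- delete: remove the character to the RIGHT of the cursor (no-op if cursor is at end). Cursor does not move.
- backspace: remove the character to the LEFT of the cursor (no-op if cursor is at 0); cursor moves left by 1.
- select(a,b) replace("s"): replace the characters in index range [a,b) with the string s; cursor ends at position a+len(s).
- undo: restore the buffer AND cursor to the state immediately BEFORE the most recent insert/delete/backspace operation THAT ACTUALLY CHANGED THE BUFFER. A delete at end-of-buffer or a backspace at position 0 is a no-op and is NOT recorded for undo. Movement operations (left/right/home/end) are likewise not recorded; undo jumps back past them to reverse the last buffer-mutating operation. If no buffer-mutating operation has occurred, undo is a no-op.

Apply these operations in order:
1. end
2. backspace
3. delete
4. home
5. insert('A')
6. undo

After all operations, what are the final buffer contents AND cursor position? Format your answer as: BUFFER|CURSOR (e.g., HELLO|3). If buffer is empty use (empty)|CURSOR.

After op 1 (end): buf='HAOEZHMR' cursor=8
After op 2 (backspace): buf='HAOEZHM' cursor=7
After op 3 (delete): buf='HAOEZHM' cursor=7
After op 4 (home): buf='HAOEZHM' cursor=0
After op 5 (insert('A')): buf='AHAOEZHM' cursor=1
After op 6 (undo): buf='HAOEZHM' cursor=0

Answer: HAOEZHM|0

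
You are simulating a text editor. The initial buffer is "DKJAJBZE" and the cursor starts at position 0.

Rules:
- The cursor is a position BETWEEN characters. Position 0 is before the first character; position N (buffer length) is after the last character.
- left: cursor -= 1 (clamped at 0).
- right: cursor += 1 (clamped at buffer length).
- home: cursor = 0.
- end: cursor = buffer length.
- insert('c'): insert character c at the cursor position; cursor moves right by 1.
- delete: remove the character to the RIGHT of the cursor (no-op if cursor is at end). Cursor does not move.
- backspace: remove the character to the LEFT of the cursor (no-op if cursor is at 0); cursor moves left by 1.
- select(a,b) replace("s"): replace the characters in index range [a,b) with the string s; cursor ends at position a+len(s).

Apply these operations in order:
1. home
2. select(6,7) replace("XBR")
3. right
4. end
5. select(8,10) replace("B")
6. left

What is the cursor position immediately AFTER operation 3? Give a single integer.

Answer: 10

Derivation:
After op 1 (home): buf='DKJAJBZE' cursor=0
After op 2 (select(6,7) replace("XBR")): buf='DKJAJBXBRE' cursor=9
After op 3 (right): buf='DKJAJBXBRE' cursor=10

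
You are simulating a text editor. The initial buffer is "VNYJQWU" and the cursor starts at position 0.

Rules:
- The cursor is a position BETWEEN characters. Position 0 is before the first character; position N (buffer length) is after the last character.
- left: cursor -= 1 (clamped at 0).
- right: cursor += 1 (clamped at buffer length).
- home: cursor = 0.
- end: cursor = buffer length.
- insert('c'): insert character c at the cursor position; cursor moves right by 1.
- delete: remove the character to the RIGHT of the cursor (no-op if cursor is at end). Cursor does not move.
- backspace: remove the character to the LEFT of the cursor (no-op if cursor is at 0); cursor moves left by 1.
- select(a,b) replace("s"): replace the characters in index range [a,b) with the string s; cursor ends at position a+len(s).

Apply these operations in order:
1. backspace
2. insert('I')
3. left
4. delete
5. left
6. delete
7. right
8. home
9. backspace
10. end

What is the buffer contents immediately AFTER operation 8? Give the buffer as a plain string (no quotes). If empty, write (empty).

Answer: NYJQWU

Derivation:
After op 1 (backspace): buf='VNYJQWU' cursor=0
After op 2 (insert('I')): buf='IVNYJQWU' cursor=1
After op 3 (left): buf='IVNYJQWU' cursor=0
After op 4 (delete): buf='VNYJQWU' cursor=0
After op 5 (left): buf='VNYJQWU' cursor=0
After op 6 (delete): buf='NYJQWU' cursor=0
After op 7 (right): buf='NYJQWU' cursor=1
After op 8 (home): buf='NYJQWU' cursor=0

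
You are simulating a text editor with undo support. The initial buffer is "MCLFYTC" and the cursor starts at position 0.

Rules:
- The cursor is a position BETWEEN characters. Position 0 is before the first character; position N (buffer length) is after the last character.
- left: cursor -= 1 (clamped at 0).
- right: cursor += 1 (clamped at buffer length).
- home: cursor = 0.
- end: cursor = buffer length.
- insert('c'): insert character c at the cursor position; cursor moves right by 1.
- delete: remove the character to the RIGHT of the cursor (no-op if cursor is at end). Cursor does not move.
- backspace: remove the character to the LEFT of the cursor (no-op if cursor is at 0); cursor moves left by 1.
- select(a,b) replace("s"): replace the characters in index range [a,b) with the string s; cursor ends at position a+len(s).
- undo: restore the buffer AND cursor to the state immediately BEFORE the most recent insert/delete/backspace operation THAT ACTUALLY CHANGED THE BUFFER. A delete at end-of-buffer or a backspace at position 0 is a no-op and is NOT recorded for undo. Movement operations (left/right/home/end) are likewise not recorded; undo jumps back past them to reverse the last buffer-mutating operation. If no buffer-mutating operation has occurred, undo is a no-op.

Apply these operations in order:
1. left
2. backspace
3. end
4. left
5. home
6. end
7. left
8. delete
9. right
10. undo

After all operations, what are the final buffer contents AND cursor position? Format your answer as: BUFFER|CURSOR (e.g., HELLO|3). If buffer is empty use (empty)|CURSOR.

After op 1 (left): buf='MCLFYTC' cursor=0
After op 2 (backspace): buf='MCLFYTC' cursor=0
After op 3 (end): buf='MCLFYTC' cursor=7
After op 4 (left): buf='MCLFYTC' cursor=6
After op 5 (home): buf='MCLFYTC' cursor=0
After op 6 (end): buf='MCLFYTC' cursor=7
After op 7 (left): buf='MCLFYTC' cursor=6
After op 8 (delete): buf='MCLFYT' cursor=6
After op 9 (right): buf='MCLFYT' cursor=6
After op 10 (undo): buf='MCLFYTC' cursor=6

Answer: MCLFYTC|6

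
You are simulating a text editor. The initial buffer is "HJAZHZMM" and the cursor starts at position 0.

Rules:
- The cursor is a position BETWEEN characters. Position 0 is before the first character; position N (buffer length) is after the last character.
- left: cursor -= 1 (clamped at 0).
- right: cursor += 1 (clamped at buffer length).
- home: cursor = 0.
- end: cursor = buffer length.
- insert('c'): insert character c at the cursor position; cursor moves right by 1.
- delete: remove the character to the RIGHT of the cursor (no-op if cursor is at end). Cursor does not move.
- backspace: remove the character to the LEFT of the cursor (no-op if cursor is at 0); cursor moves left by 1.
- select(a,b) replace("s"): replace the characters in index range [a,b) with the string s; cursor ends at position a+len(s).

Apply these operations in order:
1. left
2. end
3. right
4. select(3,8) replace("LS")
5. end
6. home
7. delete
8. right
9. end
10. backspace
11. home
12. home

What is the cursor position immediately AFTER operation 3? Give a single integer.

Answer: 8

Derivation:
After op 1 (left): buf='HJAZHZMM' cursor=0
After op 2 (end): buf='HJAZHZMM' cursor=8
After op 3 (right): buf='HJAZHZMM' cursor=8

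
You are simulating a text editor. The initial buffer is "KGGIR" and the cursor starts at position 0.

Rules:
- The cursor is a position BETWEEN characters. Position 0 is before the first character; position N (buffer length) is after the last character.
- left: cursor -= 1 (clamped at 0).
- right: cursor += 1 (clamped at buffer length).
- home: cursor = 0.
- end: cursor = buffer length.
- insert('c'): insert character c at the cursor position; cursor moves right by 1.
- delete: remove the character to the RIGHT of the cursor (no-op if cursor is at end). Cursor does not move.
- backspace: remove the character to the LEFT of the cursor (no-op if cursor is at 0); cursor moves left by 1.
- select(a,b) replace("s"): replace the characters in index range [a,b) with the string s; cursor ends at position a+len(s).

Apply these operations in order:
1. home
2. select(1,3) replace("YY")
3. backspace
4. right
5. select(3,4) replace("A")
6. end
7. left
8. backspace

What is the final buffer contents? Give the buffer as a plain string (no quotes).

After op 1 (home): buf='KGGIR' cursor=0
After op 2 (select(1,3) replace("YY")): buf='KYYIR' cursor=3
After op 3 (backspace): buf='KYIR' cursor=2
After op 4 (right): buf='KYIR' cursor=3
After op 5 (select(3,4) replace("A")): buf='KYIA' cursor=4
After op 6 (end): buf='KYIA' cursor=4
After op 7 (left): buf='KYIA' cursor=3
After op 8 (backspace): buf='KYA' cursor=2

Answer: KYA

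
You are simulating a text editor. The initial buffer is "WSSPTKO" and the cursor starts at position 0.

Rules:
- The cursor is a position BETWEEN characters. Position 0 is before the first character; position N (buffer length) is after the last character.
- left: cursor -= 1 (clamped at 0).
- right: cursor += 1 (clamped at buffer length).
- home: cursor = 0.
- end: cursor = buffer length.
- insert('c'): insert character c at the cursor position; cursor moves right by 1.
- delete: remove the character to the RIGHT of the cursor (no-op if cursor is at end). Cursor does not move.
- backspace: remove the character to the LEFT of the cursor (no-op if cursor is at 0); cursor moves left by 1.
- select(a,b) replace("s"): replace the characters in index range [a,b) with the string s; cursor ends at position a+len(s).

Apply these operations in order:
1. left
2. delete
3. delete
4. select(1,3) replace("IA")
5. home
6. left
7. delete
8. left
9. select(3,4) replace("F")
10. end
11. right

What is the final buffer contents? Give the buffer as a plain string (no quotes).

After op 1 (left): buf='WSSPTKO' cursor=0
After op 2 (delete): buf='SSPTKO' cursor=0
After op 3 (delete): buf='SPTKO' cursor=0
After op 4 (select(1,3) replace("IA")): buf='SIAKO' cursor=3
After op 5 (home): buf='SIAKO' cursor=0
After op 6 (left): buf='SIAKO' cursor=0
After op 7 (delete): buf='IAKO' cursor=0
After op 8 (left): buf='IAKO' cursor=0
After op 9 (select(3,4) replace("F")): buf='IAKF' cursor=4
After op 10 (end): buf='IAKF' cursor=4
After op 11 (right): buf='IAKF' cursor=4

Answer: IAKF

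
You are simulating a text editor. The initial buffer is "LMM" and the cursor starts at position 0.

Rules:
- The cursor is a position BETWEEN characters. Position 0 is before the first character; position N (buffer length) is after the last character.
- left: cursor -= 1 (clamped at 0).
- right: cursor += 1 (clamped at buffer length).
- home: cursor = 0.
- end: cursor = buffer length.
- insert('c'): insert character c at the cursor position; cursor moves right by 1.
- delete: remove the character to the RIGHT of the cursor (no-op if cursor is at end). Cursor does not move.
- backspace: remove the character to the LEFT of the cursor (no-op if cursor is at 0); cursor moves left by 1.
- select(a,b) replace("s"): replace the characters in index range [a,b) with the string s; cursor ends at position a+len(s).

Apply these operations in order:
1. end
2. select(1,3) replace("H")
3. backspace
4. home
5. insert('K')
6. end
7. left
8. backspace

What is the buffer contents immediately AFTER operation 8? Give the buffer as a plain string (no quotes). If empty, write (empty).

Answer: L

Derivation:
After op 1 (end): buf='LMM' cursor=3
After op 2 (select(1,3) replace("H")): buf='LH' cursor=2
After op 3 (backspace): buf='L' cursor=1
After op 4 (home): buf='L' cursor=0
After op 5 (insert('K')): buf='KL' cursor=1
After op 6 (end): buf='KL' cursor=2
After op 7 (left): buf='KL' cursor=1
After op 8 (backspace): buf='L' cursor=0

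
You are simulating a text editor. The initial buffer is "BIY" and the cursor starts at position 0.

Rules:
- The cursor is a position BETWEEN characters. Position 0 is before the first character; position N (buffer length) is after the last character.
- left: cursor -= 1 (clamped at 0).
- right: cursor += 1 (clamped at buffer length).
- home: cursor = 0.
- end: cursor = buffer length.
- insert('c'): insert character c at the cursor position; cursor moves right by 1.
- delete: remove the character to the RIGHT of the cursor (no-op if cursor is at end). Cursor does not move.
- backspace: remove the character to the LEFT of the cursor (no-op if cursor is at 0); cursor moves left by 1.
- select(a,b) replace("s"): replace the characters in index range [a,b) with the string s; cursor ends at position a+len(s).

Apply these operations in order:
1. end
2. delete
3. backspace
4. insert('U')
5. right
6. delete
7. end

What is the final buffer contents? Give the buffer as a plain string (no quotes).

After op 1 (end): buf='BIY' cursor=3
After op 2 (delete): buf='BIY' cursor=3
After op 3 (backspace): buf='BI' cursor=2
After op 4 (insert('U')): buf='BIU' cursor=3
After op 5 (right): buf='BIU' cursor=3
After op 6 (delete): buf='BIU' cursor=3
After op 7 (end): buf='BIU' cursor=3

Answer: BIU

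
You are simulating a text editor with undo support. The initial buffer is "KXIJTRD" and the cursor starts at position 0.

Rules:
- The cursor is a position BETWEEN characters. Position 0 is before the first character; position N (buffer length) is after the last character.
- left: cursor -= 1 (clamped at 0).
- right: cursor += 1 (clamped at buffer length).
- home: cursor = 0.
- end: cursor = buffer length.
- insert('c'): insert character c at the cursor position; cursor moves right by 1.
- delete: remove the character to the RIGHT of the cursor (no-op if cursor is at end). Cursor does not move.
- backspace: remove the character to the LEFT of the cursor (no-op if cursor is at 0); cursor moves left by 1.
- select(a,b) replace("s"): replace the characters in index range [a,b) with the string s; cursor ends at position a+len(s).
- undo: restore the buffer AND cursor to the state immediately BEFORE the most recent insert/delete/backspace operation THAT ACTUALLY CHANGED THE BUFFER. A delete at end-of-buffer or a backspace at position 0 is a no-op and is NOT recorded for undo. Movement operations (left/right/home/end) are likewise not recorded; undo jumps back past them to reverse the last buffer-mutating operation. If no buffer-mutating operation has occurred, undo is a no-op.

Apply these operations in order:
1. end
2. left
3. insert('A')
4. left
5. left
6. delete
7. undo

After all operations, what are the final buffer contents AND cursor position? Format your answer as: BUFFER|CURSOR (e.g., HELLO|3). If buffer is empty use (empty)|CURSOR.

Answer: KXIJTRAD|5

Derivation:
After op 1 (end): buf='KXIJTRD' cursor=7
After op 2 (left): buf='KXIJTRD' cursor=6
After op 3 (insert('A')): buf='KXIJTRAD' cursor=7
After op 4 (left): buf='KXIJTRAD' cursor=6
After op 5 (left): buf='KXIJTRAD' cursor=5
After op 6 (delete): buf='KXIJTAD' cursor=5
After op 7 (undo): buf='KXIJTRAD' cursor=5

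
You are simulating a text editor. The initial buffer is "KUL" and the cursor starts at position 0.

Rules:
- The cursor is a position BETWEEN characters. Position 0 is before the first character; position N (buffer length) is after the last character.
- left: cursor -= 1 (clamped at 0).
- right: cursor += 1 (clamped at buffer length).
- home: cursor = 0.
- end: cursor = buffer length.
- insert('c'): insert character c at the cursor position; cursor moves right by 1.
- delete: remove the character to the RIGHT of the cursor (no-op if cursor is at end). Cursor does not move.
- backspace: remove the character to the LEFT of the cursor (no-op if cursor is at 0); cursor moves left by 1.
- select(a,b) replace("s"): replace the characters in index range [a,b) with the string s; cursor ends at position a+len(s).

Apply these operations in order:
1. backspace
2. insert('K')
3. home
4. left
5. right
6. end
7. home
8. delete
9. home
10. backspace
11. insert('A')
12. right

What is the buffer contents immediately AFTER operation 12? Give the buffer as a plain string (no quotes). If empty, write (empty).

Answer: AKUL

Derivation:
After op 1 (backspace): buf='KUL' cursor=0
After op 2 (insert('K')): buf='KKUL' cursor=1
After op 3 (home): buf='KKUL' cursor=0
After op 4 (left): buf='KKUL' cursor=0
After op 5 (right): buf='KKUL' cursor=1
After op 6 (end): buf='KKUL' cursor=4
After op 7 (home): buf='KKUL' cursor=0
After op 8 (delete): buf='KUL' cursor=0
After op 9 (home): buf='KUL' cursor=0
After op 10 (backspace): buf='KUL' cursor=0
After op 11 (insert('A')): buf='AKUL' cursor=1
After op 12 (right): buf='AKUL' cursor=2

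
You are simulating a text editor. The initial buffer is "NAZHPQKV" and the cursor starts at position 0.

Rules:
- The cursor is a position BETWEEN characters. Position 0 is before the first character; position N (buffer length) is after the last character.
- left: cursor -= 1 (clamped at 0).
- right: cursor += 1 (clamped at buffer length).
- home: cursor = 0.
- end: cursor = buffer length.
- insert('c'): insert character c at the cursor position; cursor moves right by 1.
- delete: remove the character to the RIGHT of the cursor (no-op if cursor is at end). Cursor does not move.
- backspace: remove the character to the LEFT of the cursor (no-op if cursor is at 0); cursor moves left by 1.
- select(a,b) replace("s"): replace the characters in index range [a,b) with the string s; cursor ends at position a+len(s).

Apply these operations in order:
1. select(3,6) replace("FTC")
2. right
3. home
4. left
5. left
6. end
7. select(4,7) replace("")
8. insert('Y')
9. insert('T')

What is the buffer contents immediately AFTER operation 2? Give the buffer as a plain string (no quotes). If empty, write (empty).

After op 1 (select(3,6) replace("FTC")): buf='NAZFTCKV' cursor=6
After op 2 (right): buf='NAZFTCKV' cursor=7

Answer: NAZFTCKV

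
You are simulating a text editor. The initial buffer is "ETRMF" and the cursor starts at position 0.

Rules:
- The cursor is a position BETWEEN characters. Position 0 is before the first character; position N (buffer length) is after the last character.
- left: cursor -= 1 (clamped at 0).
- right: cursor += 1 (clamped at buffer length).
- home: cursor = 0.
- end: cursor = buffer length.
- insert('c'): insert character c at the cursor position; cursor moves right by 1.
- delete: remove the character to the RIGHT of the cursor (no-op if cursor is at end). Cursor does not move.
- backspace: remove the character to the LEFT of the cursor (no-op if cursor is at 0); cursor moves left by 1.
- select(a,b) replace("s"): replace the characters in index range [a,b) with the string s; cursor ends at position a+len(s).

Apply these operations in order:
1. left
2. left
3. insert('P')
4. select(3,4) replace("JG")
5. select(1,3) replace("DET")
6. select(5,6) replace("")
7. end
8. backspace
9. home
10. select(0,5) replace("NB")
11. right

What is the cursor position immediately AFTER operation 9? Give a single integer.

Answer: 0

Derivation:
After op 1 (left): buf='ETRMF' cursor=0
After op 2 (left): buf='ETRMF' cursor=0
After op 3 (insert('P')): buf='PETRMF' cursor=1
After op 4 (select(3,4) replace("JG")): buf='PETJGMF' cursor=5
After op 5 (select(1,3) replace("DET")): buf='PDETJGMF' cursor=4
After op 6 (select(5,6) replace("")): buf='PDETJMF' cursor=5
After op 7 (end): buf='PDETJMF' cursor=7
After op 8 (backspace): buf='PDETJM' cursor=6
After op 9 (home): buf='PDETJM' cursor=0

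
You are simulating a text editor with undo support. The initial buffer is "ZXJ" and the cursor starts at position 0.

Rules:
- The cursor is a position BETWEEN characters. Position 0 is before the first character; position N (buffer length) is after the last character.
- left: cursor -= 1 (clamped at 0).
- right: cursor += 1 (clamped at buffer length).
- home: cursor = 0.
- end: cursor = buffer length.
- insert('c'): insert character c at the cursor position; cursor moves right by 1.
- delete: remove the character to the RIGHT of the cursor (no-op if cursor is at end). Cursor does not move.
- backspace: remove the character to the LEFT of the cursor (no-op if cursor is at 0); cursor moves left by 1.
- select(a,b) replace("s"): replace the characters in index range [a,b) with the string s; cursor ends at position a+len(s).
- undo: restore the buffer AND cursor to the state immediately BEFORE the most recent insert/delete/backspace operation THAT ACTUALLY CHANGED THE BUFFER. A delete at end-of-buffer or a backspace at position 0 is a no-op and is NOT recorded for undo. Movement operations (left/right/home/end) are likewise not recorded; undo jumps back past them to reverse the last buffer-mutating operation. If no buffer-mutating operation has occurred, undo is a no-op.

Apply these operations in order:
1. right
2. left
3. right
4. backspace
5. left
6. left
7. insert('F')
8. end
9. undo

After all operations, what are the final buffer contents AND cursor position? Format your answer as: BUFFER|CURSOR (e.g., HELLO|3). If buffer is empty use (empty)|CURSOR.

After op 1 (right): buf='ZXJ' cursor=1
After op 2 (left): buf='ZXJ' cursor=0
After op 3 (right): buf='ZXJ' cursor=1
After op 4 (backspace): buf='XJ' cursor=0
After op 5 (left): buf='XJ' cursor=0
After op 6 (left): buf='XJ' cursor=0
After op 7 (insert('F')): buf='FXJ' cursor=1
After op 8 (end): buf='FXJ' cursor=3
After op 9 (undo): buf='XJ' cursor=0

Answer: XJ|0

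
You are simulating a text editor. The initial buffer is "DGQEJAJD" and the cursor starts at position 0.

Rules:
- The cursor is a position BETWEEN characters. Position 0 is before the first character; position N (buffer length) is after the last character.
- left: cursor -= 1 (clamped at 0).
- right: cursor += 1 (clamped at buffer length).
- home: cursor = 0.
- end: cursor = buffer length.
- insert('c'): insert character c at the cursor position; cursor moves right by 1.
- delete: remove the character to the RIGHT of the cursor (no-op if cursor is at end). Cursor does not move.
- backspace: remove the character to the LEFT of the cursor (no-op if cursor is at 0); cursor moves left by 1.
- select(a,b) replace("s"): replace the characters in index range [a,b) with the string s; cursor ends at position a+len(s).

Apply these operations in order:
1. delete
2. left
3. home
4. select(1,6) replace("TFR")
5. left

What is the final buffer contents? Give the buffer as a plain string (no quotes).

Answer: GTFRD

Derivation:
After op 1 (delete): buf='GQEJAJD' cursor=0
After op 2 (left): buf='GQEJAJD' cursor=0
After op 3 (home): buf='GQEJAJD' cursor=0
After op 4 (select(1,6) replace("TFR")): buf='GTFRD' cursor=4
After op 5 (left): buf='GTFRD' cursor=3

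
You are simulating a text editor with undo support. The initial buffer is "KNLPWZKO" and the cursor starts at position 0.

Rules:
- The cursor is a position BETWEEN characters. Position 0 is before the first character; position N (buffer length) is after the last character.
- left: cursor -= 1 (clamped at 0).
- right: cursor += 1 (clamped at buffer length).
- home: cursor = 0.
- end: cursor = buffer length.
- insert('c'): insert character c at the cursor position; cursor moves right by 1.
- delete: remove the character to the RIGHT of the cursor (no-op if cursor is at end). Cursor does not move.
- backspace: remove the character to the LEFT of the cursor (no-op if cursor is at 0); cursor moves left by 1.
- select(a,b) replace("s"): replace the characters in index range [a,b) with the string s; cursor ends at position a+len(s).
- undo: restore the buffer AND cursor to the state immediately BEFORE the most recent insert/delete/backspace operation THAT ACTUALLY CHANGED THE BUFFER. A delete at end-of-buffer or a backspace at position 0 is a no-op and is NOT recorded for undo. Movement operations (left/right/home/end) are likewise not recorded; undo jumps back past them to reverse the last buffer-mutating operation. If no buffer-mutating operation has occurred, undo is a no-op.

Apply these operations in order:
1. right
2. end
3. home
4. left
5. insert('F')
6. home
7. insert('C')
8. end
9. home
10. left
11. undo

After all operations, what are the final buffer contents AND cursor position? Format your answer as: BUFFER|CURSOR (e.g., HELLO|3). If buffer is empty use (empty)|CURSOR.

After op 1 (right): buf='KNLPWZKO' cursor=1
After op 2 (end): buf='KNLPWZKO' cursor=8
After op 3 (home): buf='KNLPWZKO' cursor=0
After op 4 (left): buf='KNLPWZKO' cursor=0
After op 5 (insert('F')): buf='FKNLPWZKO' cursor=1
After op 6 (home): buf='FKNLPWZKO' cursor=0
After op 7 (insert('C')): buf='CFKNLPWZKO' cursor=1
After op 8 (end): buf='CFKNLPWZKO' cursor=10
After op 9 (home): buf='CFKNLPWZKO' cursor=0
After op 10 (left): buf='CFKNLPWZKO' cursor=0
After op 11 (undo): buf='FKNLPWZKO' cursor=0

Answer: FKNLPWZKO|0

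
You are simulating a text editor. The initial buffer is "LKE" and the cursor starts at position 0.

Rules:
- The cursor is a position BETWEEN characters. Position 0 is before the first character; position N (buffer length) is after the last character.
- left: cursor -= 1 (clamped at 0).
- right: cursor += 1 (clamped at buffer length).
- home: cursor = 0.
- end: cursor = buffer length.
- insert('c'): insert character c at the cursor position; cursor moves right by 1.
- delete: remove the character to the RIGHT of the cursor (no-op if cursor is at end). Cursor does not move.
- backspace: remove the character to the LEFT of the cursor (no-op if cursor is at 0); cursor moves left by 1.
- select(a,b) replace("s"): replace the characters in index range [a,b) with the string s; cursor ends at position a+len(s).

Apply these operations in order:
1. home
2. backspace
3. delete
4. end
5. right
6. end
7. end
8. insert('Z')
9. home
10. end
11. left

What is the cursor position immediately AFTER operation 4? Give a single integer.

Answer: 2

Derivation:
After op 1 (home): buf='LKE' cursor=0
After op 2 (backspace): buf='LKE' cursor=0
After op 3 (delete): buf='KE' cursor=0
After op 4 (end): buf='KE' cursor=2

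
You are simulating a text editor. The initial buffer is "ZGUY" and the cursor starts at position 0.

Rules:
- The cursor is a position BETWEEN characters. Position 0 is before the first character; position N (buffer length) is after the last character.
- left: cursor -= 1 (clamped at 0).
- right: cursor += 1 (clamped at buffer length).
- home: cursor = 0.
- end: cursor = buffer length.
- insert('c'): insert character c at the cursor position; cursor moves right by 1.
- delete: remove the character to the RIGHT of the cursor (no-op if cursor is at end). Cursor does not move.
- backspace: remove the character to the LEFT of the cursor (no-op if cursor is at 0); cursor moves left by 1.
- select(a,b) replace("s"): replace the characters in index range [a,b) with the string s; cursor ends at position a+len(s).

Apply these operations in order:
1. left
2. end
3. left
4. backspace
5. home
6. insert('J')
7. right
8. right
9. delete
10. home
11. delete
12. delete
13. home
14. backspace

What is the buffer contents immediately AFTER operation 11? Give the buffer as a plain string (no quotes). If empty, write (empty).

After op 1 (left): buf='ZGUY' cursor=0
After op 2 (end): buf='ZGUY' cursor=4
After op 3 (left): buf='ZGUY' cursor=3
After op 4 (backspace): buf='ZGY' cursor=2
After op 5 (home): buf='ZGY' cursor=0
After op 6 (insert('J')): buf='JZGY' cursor=1
After op 7 (right): buf='JZGY' cursor=2
After op 8 (right): buf='JZGY' cursor=3
After op 9 (delete): buf='JZG' cursor=3
After op 10 (home): buf='JZG' cursor=0
After op 11 (delete): buf='ZG' cursor=0

Answer: ZG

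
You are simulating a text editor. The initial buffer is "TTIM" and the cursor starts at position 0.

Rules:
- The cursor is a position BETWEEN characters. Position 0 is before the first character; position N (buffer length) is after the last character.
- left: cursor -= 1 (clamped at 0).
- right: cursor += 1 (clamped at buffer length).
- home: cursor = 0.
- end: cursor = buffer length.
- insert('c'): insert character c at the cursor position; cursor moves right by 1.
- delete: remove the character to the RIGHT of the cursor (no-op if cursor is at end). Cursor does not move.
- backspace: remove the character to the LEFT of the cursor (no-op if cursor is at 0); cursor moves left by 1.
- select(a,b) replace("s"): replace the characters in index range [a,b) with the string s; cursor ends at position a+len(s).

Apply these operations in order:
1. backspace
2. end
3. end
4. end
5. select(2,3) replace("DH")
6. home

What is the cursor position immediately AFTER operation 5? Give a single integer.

After op 1 (backspace): buf='TTIM' cursor=0
After op 2 (end): buf='TTIM' cursor=4
After op 3 (end): buf='TTIM' cursor=4
After op 4 (end): buf='TTIM' cursor=4
After op 5 (select(2,3) replace("DH")): buf='TTDHM' cursor=4

Answer: 4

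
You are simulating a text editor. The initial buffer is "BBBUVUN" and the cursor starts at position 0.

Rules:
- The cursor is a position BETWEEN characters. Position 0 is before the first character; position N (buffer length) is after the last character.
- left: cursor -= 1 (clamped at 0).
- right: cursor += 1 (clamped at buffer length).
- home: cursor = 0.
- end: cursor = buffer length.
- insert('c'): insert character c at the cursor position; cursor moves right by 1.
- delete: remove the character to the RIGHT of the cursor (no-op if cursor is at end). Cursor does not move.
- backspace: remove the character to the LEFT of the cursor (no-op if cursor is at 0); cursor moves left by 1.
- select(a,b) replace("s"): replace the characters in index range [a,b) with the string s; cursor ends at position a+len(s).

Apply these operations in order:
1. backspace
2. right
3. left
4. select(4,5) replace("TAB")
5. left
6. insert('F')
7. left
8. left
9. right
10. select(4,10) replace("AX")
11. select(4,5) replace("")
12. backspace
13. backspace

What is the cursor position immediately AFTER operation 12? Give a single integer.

After op 1 (backspace): buf='BBBUVUN' cursor=0
After op 2 (right): buf='BBBUVUN' cursor=1
After op 3 (left): buf='BBBUVUN' cursor=0
After op 4 (select(4,5) replace("TAB")): buf='BBBUTABUN' cursor=7
After op 5 (left): buf='BBBUTABUN' cursor=6
After op 6 (insert('F')): buf='BBBUTAFBUN' cursor=7
After op 7 (left): buf='BBBUTAFBUN' cursor=6
After op 8 (left): buf='BBBUTAFBUN' cursor=5
After op 9 (right): buf='BBBUTAFBUN' cursor=6
After op 10 (select(4,10) replace("AX")): buf='BBBUAX' cursor=6
After op 11 (select(4,5) replace("")): buf='BBBUX' cursor=4
After op 12 (backspace): buf='BBBX' cursor=3

Answer: 3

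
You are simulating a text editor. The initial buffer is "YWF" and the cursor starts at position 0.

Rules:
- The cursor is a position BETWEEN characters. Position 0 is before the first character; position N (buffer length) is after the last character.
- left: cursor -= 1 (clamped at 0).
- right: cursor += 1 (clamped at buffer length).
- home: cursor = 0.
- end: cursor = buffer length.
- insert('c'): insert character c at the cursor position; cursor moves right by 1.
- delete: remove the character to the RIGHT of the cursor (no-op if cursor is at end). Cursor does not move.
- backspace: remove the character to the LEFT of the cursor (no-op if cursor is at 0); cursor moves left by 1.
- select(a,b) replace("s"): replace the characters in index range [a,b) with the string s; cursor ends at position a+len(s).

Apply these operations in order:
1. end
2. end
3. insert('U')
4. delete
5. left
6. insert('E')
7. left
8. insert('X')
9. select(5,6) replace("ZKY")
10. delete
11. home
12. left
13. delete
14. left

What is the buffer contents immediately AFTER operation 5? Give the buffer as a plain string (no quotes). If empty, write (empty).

After op 1 (end): buf='YWF' cursor=3
After op 2 (end): buf='YWF' cursor=3
After op 3 (insert('U')): buf='YWFU' cursor=4
After op 4 (delete): buf='YWFU' cursor=4
After op 5 (left): buf='YWFU' cursor=3

Answer: YWFU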